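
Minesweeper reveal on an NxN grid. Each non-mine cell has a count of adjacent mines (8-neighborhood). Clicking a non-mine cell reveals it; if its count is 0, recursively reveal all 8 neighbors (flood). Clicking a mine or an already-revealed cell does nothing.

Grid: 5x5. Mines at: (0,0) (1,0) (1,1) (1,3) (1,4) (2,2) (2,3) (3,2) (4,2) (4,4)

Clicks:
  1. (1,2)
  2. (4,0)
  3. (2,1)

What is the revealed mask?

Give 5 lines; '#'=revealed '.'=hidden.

Click 1 (1,2) count=4: revealed 1 new [(1,2)] -> total=1
Click 2 (4,0) count=0: revealed 6 new [(2,0) (2,1) (3,0) (3,1) (4,0) (4,1)] -> total=7
Click 3 (2,1) count=4: revealed 0 new [(none)] -> total=7

Answer: .....
..#..
##...
##...
##...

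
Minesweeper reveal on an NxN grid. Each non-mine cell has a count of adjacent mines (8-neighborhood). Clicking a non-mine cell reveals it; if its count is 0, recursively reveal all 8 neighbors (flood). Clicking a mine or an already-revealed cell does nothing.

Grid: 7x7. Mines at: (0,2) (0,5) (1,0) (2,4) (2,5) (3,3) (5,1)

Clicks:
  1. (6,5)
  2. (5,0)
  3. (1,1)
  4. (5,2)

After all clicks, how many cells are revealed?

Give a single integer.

Answer: 20

Derivation:
Click 1 (6,5) count=0: revealed 18 new [(3,4) (3,5) (3,6) (4,2) (4,3) (4,4) (4,5) (4,6) (5,2) (5,3) (5,4) (5,5) (5,6) (6,2) (6,3) (6,4) (6,5) (6,6)] -> total=18
Click 2 (5,0) count=1: revealed 1 new [(5,0)] -> total=19
Click 3 (1,1) count=2: revealed 1 new [(1,1)] -> total=20
Click 4 (5,2) count=1: revealed 0 new [(none)] -> total=20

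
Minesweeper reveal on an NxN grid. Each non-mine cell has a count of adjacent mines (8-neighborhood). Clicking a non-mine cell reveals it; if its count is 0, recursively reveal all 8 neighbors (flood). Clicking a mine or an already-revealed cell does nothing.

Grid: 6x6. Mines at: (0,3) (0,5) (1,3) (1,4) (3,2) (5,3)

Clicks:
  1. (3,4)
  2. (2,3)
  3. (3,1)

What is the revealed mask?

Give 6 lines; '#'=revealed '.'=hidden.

Answer: ......
......
...###
.#.###
...###
....##

Derivation:
Click 1 (3,4) count=0: revealed 11 new [(2,3) (2,4) (2,5) (3,3) (3,4) (3,5) (4,3) (4,4) (4,5) (5,4) (5,5)] -> total=11
Click 2 (2,3) count=3: revealed 0 new [(none)] -> total=11
Click 3 (3,1) count=1: revealed 1 new [(3,1)] -> total=12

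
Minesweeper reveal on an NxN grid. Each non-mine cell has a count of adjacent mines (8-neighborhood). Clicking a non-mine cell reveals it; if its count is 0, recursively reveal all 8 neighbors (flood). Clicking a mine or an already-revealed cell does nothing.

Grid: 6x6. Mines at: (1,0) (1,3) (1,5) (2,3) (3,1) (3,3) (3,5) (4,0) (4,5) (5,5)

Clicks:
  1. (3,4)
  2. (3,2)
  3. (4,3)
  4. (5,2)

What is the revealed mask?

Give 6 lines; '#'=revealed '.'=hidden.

Click 1 (3,4) count=4: revealed 1 new [(3,4)] -> total=1
Click 2 (3,2) count=3: revealed 1 new [(3,2)] -> total=2
Click 3 (4,3) count=1: revealed 1 new [(4,3)] -> total=3
Click 4 (5,2) count=0: revealed 7 new [(4,1) (4,2) (4,4) (5,1) (5,2) (5,3) (5,4)] -> total=10

Answer: ......
......
......
..#.#.
.####.
.####.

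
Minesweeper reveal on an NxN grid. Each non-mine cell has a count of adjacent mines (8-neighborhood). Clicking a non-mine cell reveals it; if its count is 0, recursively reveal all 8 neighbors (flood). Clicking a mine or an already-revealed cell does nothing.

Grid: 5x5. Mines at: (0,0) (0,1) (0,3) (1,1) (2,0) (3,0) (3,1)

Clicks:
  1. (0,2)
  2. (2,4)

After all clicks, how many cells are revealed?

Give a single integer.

Answer: 13

Derivation:
Click 1 (0,2) count=3: revealed 1 new [(0,2)] -> total=1
Click 2 (2,4) count=0: revealed 12 new [(1,2) (1,3) (1,4) (2,2) (2,3) (2,4) (3,2) (3,3) (3,4) (4,2) (4,3) (4,4)] -> total=13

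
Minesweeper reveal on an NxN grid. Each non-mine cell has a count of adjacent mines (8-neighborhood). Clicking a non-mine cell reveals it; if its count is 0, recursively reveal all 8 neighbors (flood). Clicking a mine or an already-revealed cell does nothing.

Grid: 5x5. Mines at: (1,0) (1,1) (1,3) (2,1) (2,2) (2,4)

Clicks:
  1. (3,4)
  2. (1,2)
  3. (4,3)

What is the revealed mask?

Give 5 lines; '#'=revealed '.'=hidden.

Answer: .....
..#..
.....
#####
#####

Derivation:
Click 1 (3,4) count=1: revealed 1 new [(3,4)] -> total=1
Click 2 (1,2) count=4: revealed 1 new [(1,2)] -> total=2
Click 3 (4,3) count=0: revealed 9 new [(3,0) (3,1) (3,2) (3,3) (4,0) (4,1) (4,2) (4,3) (4,4)] -> total=11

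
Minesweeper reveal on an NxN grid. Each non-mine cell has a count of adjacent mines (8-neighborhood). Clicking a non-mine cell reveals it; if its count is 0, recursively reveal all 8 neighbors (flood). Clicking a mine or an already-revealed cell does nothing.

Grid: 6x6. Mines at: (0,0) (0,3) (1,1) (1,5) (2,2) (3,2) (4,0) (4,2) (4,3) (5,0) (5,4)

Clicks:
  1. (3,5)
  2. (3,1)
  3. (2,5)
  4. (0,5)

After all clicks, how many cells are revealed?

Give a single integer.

Answer: 8

Derivation:
Click 1 (3,5) count=0: revealed 6 new [(2,4) (2,5) (3,4) (3,5) (4,4) (4,5)] -> total=6
Click 2 (3,1) count=4: revealed 1 new [(3,1)] -> total=7
Click 3 (2,5) count=1: revealed 0 new [(none)] -> total=7
Click 4 (0,5) count=1: revealed 1 new [(0,5)] -> total=8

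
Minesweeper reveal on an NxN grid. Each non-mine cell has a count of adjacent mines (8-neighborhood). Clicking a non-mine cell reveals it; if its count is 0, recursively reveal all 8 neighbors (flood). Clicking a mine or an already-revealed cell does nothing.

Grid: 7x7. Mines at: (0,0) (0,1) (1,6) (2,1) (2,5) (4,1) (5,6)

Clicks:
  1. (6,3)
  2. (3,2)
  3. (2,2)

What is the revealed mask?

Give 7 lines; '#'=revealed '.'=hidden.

Click 1 (6,3) count=0: revealed 31 new [(0,2) (0,3) (0,4) (0,5) (1,2) (1,3) (1,4) (1,5) (2,2) (2,3) (2,4) (3,2) (3,3) (3,4) (3,5) (4,2) (4,3) (4,4) (4,5) (5,0) (5,1) (5,2) (5,3) (5,4) (5,5) (6,0) (6,1) (6,2) (6,3) (6,4) (6,5)] -> total=31
Click 2 (3,2) count=2: revealed 0 new [(none)] -> total=31
Click 3 (2,2) count=1: revealed 0 new [(none)] -> total=31

Answer: ..####.
..####.
..###..
..####.
..####.
######.
######.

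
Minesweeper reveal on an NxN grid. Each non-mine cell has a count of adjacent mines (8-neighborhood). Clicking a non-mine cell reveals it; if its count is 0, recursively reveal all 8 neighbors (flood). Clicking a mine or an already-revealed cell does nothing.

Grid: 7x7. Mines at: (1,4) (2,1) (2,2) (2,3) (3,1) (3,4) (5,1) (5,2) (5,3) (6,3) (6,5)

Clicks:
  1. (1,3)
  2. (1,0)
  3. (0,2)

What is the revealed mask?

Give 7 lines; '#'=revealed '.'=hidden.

Click 1 (1,3) count=3: revealed 1 new [(1,3)] -> total=1
Click 2 (1,0) count=1: revealed 1 new [(1,0)] -> total=2
Click 3 (0,2) count=0: revealed 6 new [(0,0) (0,1) (0,2) (0,3) (1,1) (1,2)] -> total=8

Answer: ####...
####...
.......
.......
.......
.......
.......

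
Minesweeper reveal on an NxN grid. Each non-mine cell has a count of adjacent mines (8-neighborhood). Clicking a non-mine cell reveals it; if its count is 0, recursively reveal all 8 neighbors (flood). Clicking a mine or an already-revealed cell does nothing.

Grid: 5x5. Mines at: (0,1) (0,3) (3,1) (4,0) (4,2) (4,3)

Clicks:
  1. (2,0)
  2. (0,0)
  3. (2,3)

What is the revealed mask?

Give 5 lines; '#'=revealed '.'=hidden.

Answer: #....
..###
#.###
..###
.....

Derivation:
Click 1 (2,0) count=1: revealed 1 new [(2,0)] -> total=1
Click 2 (0,0) count=1: revealed 1 new [(0,0)] -> total=2
Click 3 (2,3) count=0: revealed 9 new [(1,2) (1,3) (1,4) (2,2) (2,3) (2,4) (3,2) (3,3) (3,4)] -> total=11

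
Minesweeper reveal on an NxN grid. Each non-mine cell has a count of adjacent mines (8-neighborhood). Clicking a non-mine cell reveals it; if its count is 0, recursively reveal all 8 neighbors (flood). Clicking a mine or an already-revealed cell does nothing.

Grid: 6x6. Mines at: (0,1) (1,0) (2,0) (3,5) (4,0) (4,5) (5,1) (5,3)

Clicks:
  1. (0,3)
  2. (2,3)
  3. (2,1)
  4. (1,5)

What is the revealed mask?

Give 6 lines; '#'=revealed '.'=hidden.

Answer: ..####
.#####
.#####
.####.
.####.
......

Derivation:
Click 1 (0,3) count=0: revealed 22 new [(0,2) (0,3) (0,4) (0,5) (1,1) (1,2) (1,3) (1,4) (1,5) (2,1) (2,2) (2,3) (2,4) (2,5) (3,1) (3,2) (3,3) (3,4) (4,1) (4,2) (4,3) (4,4)] -> total=22
Click 2 (2,3) count=0: revealed 0 new [(none)] -> total=22
Click 3 (2,1) count=2: revealed 0 new [(none)] -> total=22
Click 4 (1,5) count=0: revealed 0 new [(none)] -> total=22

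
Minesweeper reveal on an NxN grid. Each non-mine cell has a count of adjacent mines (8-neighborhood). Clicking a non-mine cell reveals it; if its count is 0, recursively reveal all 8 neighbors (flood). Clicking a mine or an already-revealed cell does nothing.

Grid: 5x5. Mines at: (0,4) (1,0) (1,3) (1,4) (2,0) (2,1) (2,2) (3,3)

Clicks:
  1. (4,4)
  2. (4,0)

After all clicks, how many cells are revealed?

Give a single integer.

Click 1 (4,4) count=1: revealed 1 new [(4,4)] -> total=1
Click 2 (4,0) count=0: revealed 6 new [(3,0) (3,1) (3,2) (4,0) (4,1) (4,2)] -> total=7

Answer: 7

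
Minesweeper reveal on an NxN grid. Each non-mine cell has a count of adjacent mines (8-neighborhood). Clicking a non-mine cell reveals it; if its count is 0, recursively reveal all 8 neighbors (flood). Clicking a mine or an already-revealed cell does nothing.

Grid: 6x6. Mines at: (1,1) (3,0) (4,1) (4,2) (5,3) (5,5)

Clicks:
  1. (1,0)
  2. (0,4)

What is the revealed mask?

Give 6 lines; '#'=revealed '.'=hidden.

Answer: ..####
#.####
..####
..####
...###
......

Derivation:
Click 1 (1,0) count=1: revealed 1 new [(1,0)] -> total=1
Click 2 (0,4) count=0: revealed 19 new [(0,2) (0,3) (0,4) (0,5) (1,2) (1,3) (1,4) (1,5) (2,2) (2,3) (2,4) (2,5) (3,2) (3,3) (3,4) (3,5) (4,3) (4,4) (4,5)] -> total=20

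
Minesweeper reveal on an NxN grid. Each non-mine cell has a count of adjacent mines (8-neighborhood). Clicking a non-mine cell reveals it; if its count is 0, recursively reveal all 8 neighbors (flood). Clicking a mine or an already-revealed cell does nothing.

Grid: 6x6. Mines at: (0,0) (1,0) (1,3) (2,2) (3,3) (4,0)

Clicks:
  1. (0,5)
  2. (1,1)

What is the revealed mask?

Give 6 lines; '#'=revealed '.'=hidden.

Click 1 (0,5) count=0: revealed 18 new [(0,4) (0,5) (1,4) (1,5) (2,4) (2,5) (3,4) (3,5) (4,1) (4,2) (4,3) (4,4) (4,5) (5,1) (5,2) (5,3) (5,4) (5,5)] -> total=18
Click 2 (1,1) count=3: revealed 1 new [(1,1)] -> total=19

Answer: ....##
.#..##
....##
....##
.#####
.#####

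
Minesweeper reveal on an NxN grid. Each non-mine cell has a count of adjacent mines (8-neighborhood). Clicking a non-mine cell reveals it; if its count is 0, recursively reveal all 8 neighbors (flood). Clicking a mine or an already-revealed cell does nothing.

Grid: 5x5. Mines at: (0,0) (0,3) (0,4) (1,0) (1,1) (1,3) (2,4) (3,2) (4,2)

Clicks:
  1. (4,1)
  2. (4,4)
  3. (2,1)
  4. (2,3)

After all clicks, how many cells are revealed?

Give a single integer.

Answer: 7

Derivation:
Click 1 (4,1) count=2: revealed 1 new [(4,1)] -> total=1
Click 2 (4,4) count=0: revealed 4 new [(3,3) (3,4) (4,3) (4,4)] -> total=5
Click 3 (2,1) count=3: revealed 1 new [(2,1)] -> total=6
Click 4 (2,3) count=3: revealed 1 new [(2,3)] -> total=7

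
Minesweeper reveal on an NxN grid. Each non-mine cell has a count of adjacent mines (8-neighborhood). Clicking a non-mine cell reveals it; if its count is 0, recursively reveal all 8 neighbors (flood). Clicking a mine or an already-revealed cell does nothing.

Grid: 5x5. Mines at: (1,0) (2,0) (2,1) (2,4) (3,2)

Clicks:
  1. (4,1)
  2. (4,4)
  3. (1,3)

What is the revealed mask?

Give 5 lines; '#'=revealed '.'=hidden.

Answer: .....
...#.
.....
...##
.#.##

Derivation:
Click 1 (4,1) count=1: revealed 1 new [(4,1)] -> total=1
Click 2 (4,4) count=0: revealed 4 new [(3,3) (3,4) (4,3) (4,4)] -> total=5
Click 3 (1,3) count=1: revealed 1 new [(1,3)] -> total=6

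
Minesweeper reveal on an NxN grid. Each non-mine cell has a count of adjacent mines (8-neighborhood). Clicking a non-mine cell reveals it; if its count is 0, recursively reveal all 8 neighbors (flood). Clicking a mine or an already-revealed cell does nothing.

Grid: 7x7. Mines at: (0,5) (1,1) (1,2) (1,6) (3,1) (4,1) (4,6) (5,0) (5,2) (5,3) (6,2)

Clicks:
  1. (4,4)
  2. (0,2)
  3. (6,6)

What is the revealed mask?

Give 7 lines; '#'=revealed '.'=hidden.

Click 1 (4,4) count=1: revealed 1 new [(4,4)] -> total=1
Click 2 (0,2) count=2: revealed 1 new [(0,2)] -> total=2
Click 3 (6,6) count=0: revealed 6 new [(5,4) (5,5) (5,6) (6,4) (6,5) (6,6)] -> total=8

Answer: ..#....
.......
.......
.......
....#..
....###
....###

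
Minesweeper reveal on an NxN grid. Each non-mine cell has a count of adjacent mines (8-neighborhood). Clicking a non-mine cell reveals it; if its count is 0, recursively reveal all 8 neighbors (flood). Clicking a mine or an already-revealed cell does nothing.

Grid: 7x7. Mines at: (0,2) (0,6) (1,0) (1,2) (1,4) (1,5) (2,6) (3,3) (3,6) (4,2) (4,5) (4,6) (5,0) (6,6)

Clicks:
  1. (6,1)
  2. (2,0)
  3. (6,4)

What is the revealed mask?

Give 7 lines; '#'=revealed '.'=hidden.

Answer: .......
.......
#......
.......
.......
.#####.
.#####.

Derivation:
Click 1 (6,1) count=1: revealed 1 new [(6,1)] -> total=1
Click 2 (2,0) count=1: revealed 1 new [(2,0)] -> total=2
Click 3 (6,4) count=0: revealed 9 new [(5,1) (5,2) (5,3) (5,4) (5,5) (6,2) (6,3) (6,4) (6,5)] -> total=11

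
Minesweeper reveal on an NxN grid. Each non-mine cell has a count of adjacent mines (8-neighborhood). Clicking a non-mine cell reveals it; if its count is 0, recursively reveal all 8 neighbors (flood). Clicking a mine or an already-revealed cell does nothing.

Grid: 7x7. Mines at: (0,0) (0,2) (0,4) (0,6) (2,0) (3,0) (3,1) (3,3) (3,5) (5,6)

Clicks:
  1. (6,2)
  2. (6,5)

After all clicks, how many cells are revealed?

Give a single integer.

Answer: 18

Derivation:
Click 1 (6,2) count=0: revealed 18 new [(4,0) (4,1) (4,2) (4,3) (4,4) (4,5) (5,0) (5,1) (5,2) (5,3) (5,4) (5,5) (6,0) (6,1) (6,2) (6,3) (6,4) (6,5)] -> total=18
Click 2 (6,5) count=1: revealed 0 new [(none)] -> total=18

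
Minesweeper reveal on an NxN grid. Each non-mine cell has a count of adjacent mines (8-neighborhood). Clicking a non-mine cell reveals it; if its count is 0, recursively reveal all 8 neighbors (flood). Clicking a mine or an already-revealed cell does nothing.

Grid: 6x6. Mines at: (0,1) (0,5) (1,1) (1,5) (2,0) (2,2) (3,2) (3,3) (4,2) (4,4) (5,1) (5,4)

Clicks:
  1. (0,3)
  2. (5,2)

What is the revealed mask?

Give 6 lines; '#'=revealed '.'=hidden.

Click 1 (0,3) count=0: revealed 6 new [(0,2) (0,3) (0,4) (1,2) (1,3) (1,4)] -> total=6
Click 2 (5,2) count=2: revealed 1 new [(5,2)] -> total=7

Answer: ..###.
..###.
......
......
......
..#...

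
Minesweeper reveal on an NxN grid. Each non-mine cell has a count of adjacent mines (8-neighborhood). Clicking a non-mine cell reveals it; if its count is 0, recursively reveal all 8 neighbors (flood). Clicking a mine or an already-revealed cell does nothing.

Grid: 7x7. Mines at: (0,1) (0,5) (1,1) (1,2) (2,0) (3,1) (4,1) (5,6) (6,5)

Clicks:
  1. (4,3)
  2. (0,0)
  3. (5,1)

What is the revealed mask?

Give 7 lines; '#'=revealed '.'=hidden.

Click 1 (4,3) count=0: revealed 30 new [(1,3) (1,4) (1,5) (1,6) (2,2) (2,3) (2,4) (2,5) (2,6) (3,2) (3,3) (3,4) (3,5) (3,6) (4,2) (4,3) (4,4) (4,5) (4,6) (5,0) (5,1) (5,2) (5,3) (5,4) (5,5) (6,0) (6,1) (6,2) (6,3) (6,4)] -> total=30
Click 2 (0,0) count=2: revealed 1 new [(0,0)] -> total=31
Click 3 (5,1) count=1: revealed 0 new [(none)] -> total=31

Answer: #......
...####
..#####
..#####
..#####
######.
#####..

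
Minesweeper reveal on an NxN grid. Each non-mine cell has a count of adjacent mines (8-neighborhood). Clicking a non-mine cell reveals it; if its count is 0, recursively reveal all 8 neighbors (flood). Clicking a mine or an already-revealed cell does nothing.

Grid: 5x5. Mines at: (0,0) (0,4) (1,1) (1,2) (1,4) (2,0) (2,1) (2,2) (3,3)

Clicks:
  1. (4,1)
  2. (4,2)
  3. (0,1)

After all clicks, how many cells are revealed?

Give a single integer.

Click 1 (4,1) count=0: revealed 6 new [(3,0) (3,1) (3,2) (4,0) (4,1) (4,2)] -> total=6
Click 2 (4,2) count=1: revealed 0 new [(none)] -> total=6
Click 3 (0,1) count=3: revealed 1 new [(0,1)] -> total=7

Answer: 7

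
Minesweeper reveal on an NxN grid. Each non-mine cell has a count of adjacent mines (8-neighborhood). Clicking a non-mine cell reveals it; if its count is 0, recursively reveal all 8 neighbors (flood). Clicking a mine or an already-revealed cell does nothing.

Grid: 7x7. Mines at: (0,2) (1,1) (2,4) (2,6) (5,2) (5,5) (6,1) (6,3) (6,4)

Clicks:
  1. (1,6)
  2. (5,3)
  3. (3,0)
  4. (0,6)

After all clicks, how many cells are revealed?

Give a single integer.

Click 1 (1,6) count=1: revealed 1 new [(1,6)] -> total=1
Click 2 (5,3) count=3: revealed 1 new [(5,3)] -> total=2
Click 3 (3,0) count=0: revealed 14 new [(2,0) (2,1) (2,2) (2,3) (3,0) (3,1) (3,2) (3,3) (4,0) (4,1) (4,2) (4,3) (5,0) (5,1)] -> total=16
Click 4 (0,6) count=0: revealed 7 new [(0,3) (0,4) (0,5) (0,6) (1,3) (1,4) (1,5)] -> total=23

Answer: 23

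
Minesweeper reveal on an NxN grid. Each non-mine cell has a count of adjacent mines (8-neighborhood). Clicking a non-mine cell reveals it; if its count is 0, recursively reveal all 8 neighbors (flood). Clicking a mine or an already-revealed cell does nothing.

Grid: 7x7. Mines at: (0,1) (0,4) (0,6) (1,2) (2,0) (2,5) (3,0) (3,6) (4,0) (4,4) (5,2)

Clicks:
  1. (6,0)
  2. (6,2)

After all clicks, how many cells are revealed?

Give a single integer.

Click 1 (6,0) count=0: revealed 4 new [(5,0) (5,1) (6,0) (6,1)] -> total=4
Click 2 (6,2) count=1: revealed 1 new [(6,2)] -> total=5

Answer: 5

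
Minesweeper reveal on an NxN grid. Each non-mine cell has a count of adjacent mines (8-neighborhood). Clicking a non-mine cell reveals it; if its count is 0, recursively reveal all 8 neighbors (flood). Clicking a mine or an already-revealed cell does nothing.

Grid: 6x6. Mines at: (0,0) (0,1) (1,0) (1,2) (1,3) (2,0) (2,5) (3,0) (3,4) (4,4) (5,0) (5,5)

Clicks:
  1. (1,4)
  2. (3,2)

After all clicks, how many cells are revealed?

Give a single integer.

Answer: 13

Derivation:
Click 1 (1,4) count=2: revealed 1 new [(1,4)] -> total=1
Click 2 (3,2) count=0: revealed 12 new [(2,1) (2,2) (2,3) (3,1) (3,2) (3,3) (4,1) (4,2) (4,3) (5,1) (5,2) (5,3)] -> total=13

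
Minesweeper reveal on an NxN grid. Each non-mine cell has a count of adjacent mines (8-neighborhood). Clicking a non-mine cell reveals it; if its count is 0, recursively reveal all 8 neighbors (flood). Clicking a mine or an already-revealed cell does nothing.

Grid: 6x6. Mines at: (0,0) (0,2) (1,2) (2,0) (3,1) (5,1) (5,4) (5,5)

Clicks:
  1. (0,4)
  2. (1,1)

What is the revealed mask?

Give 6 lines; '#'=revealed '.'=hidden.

Click 1 (0,4) count=0: revealed 18 new [(0,3) (0,4) (0,5) (1,3) (1,4) (1,5) (2,2) (2,3) (2,4) (2,5) (3,2) (3,3) (3,4) (3,5) (4,2) (4,3) (4,4) (4,5)] -> total=18
Click 2 (1,1) count=4: revealed 1 new [(1,1)] -> total=19

Answer: ...###
.#.###
..####
..####
..####
......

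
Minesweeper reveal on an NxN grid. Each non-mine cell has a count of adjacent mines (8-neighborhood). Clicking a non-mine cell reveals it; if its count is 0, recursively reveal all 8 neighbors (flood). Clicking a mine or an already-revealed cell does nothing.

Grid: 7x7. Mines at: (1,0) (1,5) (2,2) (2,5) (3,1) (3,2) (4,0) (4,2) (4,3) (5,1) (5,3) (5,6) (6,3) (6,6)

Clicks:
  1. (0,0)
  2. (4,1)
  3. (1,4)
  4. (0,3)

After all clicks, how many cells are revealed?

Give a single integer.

Answer: 10

Derivation:
Click 1 (0,0) count=1: revealed 1 new [(0,0)] -> total=1
Click 2 (4,1) count=5: revealed 1 new [(4,1)] -> total=2
Click 3 (1,4) count=2: revealed 1 new [(1,4)] -> total=3
Click 4 (0,3) count=0: revealed 7 new [(0,1) (0,2) (0,3) (0,4) (1,1) (1,2) (1,3)] -> total=10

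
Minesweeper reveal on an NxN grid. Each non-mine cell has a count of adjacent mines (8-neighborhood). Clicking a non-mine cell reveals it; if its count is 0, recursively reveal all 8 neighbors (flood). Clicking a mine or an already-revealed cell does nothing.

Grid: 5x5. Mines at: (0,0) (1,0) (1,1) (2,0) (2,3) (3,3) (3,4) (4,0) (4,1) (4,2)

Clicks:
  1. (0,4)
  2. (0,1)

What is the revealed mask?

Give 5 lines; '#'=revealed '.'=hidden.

Click 1 (0,4) count=0: revealed 6 new [(0,2) (0,3) (0,4) (1,2) (1,3) (1,4)] -> total=6
Click 2 (0,1) count=3: revealed 1 new [(0,1)] -> total=7

Answer: .####
..###
.....
.....
.....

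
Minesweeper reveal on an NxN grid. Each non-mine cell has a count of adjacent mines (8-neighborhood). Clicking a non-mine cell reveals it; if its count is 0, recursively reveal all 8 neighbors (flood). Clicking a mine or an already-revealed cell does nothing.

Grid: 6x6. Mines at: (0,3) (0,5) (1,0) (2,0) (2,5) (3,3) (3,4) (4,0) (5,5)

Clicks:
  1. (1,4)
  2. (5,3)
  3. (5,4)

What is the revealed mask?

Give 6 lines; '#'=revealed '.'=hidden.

Click 1 (1,4) count=3: revealed 1 new [(1,4)] -> total=1
Click 2 (5,3) count=0: revealed 8 new [(4,1) (4,2) (4,3) (4,4) (5,1) (5,2) (5,3) (5,4)] -> total=9
Click 3 (5,4) count=1: revealed 0 new [(none)] -> total=9

Answer: ......
....#.
......
......
.####.
.####.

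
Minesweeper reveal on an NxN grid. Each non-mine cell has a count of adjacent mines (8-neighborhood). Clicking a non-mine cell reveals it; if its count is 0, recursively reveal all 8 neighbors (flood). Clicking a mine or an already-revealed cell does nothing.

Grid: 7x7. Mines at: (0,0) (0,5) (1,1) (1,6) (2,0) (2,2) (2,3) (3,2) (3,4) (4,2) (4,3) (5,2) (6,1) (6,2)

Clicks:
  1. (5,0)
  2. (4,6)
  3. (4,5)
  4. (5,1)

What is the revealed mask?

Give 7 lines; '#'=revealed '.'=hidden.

Answer: .......
.......
.....##
.....##
....###
##.####
...####

Derivation:
Click 1 (5,0) count=1: revealed 1 new [(5,0)] -> total=1
Click 2 (4,6) count=0: revealed 15 new [(2,5) (2,6) (3,5) (3,6) (4,4) (4,5) (4,6) (5,3) (5,4) (5,5) (5,6) (6,3) (6,4) (6,5) (6,6)] -> total=16
Click 3 (4,5) count=1: revealed 0 new [(none)] -> total=16
Click 4 (5,1) count=4: revealed 1 new [(5,1)] -> total=17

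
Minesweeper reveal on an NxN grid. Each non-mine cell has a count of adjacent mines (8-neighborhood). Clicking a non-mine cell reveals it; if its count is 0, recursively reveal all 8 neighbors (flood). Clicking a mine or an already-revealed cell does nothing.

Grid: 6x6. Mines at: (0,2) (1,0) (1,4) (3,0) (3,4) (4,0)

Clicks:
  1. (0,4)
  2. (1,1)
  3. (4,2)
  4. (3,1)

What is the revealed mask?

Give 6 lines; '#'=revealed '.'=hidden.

Answer: ....#.
.###..
.###..
.###..
.#####
.#####

Derivation:
Click 1 (0,4) count=1: revealed 1 new [(0,4)] -> total=1
Click 2 (1,1) count=2: revealed 1 new [(1,1)] -> total=2
Click 3 (4,2) count=0: revealed 18 new [(1,2) (1,3) (2,1) (2,2) (2,3) (3,1) (3,2) (3,3) (4,1) (4,2) (4,3) (4,4) (4,5) (5,1) (5,2) (5,3) (5,4) (5,5)] -> total=20
Click 4 (3,1) count=2: revealed 0 new [(none)] -> total=20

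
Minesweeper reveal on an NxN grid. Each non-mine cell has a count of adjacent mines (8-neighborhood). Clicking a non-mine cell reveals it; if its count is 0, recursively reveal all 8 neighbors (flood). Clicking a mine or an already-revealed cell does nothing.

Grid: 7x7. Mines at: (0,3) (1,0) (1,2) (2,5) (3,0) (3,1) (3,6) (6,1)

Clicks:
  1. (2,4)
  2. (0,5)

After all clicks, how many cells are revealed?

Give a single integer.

Answer: 7

Derivation:
Click 1 (2,4) count=1: revealed 1 new [(2,4)] -> total=1
Click 2 (0,5) count=0: revealed 6 new [(0,4) (0,5) (0,6) (1,4) (1,5) (1,6)] -> total=7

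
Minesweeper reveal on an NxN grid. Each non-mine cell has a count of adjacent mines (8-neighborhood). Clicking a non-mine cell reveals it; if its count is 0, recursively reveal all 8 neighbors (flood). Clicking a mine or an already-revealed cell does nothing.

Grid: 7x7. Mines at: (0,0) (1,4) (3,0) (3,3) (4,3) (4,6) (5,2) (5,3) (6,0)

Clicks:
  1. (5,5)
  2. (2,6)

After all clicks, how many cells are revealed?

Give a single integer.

Click 1 (5,5) count=1: revealed 1 new [(5,5)] -> total=1
Click 2 (2,6) count=0: revealed 8 new [(0,5) (0,6) (1,5) (1,6) (2,5) (2,6) (3,5) (3,6)] -> total=9

Answer: 9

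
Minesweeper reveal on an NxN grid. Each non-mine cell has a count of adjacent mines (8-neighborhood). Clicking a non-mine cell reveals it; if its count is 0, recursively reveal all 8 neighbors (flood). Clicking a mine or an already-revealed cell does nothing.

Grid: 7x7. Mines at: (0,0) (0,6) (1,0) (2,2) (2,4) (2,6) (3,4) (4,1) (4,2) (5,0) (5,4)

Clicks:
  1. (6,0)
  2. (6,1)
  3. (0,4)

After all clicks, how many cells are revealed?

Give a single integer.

Click 1 (6,0) count=1: revealed 1 new [(6,0)] -> total=1
Click 2 (6,1) count=1: revealed 1 new [(6,1)] -> total=2
Click 3 (0,4) count=0: revealed 10 new [(0,1) (0,2) (0,3) (0,4) (0,5) (1,1) (1,2) (1,3) (1,4) (1,5)] -> total=12

Answer: 12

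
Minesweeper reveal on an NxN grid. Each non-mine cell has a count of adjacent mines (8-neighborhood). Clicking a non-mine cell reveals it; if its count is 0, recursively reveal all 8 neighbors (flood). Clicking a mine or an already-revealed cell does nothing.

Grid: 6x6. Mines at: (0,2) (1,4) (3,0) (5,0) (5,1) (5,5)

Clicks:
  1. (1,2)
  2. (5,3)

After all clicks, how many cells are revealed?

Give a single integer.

Answer: 21

Derivation:
Click 1 (1,2) count=1: revealed 1 new [(1,2)] -> total=1
Click 2 (5,3) count=0: revealed 20 new [(1,1) (1,3) (2,1) (2,2) (2,3) (2,4) (2,5) (3,1) (3,2) (3,3) (3,4) (3,5) (4,1) (4,2) (4,3) (4,4) (4,5) (5,2) (5,3) (5,4)] -> total=21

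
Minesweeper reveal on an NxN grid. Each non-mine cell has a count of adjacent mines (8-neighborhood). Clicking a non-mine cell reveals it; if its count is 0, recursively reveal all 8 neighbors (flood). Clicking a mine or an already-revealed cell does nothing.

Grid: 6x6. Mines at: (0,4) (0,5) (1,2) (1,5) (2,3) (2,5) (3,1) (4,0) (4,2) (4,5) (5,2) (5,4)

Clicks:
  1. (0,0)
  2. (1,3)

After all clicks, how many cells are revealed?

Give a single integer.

Click 1 (0,0) count=0: revealed 6 new [(0,0) (0,1) (1,0) (1,1) (2,0) (2,1)] -> total=6
Click 2 (1,3) count=3: revealed 1 new [(1,3)] -> total=7

Answer: 7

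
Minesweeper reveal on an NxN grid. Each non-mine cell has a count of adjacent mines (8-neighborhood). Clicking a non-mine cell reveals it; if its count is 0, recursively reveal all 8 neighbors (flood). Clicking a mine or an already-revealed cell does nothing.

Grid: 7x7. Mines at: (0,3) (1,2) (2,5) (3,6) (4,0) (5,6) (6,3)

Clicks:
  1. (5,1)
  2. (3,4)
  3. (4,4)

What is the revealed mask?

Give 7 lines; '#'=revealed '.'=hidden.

Answer: .......
.......
.####..
.#####.
.#####.
.#####.
.......

Derivation:
Click 1 (5,1) count=1: revealed 1 new [(5,1)] -> total=1
Click 2 (3,4) count=1: revealed 1 new [(3,4)] -> total=2
Click 3 (4,4) count=0: revealed 17 new [(2,1) (2,2) (2,3) (2,4) (3,1) (3,2) (3,3) (3,5) (4,1) (4,2) (4,3) (4,4) (4,5) (5,2) (5,3) (5,4) (5,5)] -> total=19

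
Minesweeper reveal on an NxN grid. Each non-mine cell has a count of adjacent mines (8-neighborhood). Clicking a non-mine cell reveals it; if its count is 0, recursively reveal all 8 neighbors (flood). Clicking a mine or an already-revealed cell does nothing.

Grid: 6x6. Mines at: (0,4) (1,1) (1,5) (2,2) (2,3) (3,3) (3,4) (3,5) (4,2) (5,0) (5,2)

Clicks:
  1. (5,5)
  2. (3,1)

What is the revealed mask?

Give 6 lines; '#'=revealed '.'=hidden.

Click 1 (5,5) count=0: revealed 6 new [(4,3) (4,4) (4,5) (5,3) (5,4) (5,5)] -> total=6
Click 2 (3,1) count=2: revealed 1 new [(3,1)] -> total=7

Answer: ......
......
......
.#....
...###
...###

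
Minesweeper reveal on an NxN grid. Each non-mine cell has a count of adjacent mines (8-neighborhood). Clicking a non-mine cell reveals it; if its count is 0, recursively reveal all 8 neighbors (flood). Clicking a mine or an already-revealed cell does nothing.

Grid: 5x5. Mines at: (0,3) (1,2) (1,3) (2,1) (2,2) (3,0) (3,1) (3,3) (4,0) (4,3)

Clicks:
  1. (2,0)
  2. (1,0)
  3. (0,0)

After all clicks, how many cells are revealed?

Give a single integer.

Click 1 (2,0) count=3: revealed 1 new [(2,0)] -> total=1
Click 2 (1,0) count=1: revealed 1 new [(1,0)] -> total=2
Click 3 (0,0) count=0: revealed 3 new [(0,0) (0,1) (1,1)] -> total=5

Answer: 5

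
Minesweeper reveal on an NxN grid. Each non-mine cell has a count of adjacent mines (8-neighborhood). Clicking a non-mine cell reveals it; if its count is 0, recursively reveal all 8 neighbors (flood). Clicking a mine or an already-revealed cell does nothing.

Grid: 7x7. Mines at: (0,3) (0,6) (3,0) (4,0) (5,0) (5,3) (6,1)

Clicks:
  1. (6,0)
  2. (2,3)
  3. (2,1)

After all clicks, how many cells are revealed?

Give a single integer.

Answer: 36

Derivation:
Click 1 (6,0) count=2: revealed 1 new [(6,0)] -> total=1
Click 2 (2,3) count=0: revealed 35 new [(0,0) (0,1) (0,2) (1,0) (1,1) (1,2) (1,3) (1,4) (1,5) (1,6) (2,0) (2,1) (2,2) (2,3) (2,4) (2,5) (2,6) (3,1) (3,2) (3,3) (3,4) (3,5) (3,6) (4,1) (4,2) (4,3) (4,4) (4,5) (4,6) (5,4) (5,5) (5,6) (6,4) (6,5) (6,6)] -> total=36
Click 3 (2,1) count=1: revealed 0 new [(none)] -> total=36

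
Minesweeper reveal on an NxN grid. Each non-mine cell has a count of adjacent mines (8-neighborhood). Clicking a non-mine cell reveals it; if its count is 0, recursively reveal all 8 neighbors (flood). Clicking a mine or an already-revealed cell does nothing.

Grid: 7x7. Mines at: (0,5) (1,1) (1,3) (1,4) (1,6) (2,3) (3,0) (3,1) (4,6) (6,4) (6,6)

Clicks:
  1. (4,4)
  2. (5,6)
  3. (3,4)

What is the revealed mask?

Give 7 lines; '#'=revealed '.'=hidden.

Click 1 (4,4) count=0: revealed 20 new [(3,2) (3,3) (3,4) (3,5) (4,0) (4,1) (4,2) (4,3) (4,4) (4,5) (5,0) (5,1) (5,2) (5,3) (5,4) (5,5) (6,0) (6,1) (6,2) (6,3)] -> total=20
Click 2 (5,6) count=2: revealed 1 new [(5,6)] -> total=21
Click 3 (3,4) count=1: revealed 0 new [(none)] -> total=21

Answer: .......
.......
.......
..####.
######.
#######
####...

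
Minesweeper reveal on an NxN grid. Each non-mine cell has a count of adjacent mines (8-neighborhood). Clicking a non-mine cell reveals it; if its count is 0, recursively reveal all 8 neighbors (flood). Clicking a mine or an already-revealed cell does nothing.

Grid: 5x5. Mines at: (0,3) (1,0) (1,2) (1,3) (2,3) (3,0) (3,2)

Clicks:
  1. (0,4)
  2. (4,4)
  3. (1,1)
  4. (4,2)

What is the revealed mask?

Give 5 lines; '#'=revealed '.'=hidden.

Click 1 (0,4) count=2: revealed 1 new [(0,4)] -> total=1
Click 2 (4,4) count=0: revealed 4 new [(3,3) (3,4) (4,3) (4,4)] -> total=5
Click 3 (1,1) count=2: revealed 1 new [(1,1)] -> total=6
Click 4 (4,2) count=1: revealed 1 new [(4,2)] -> total=7

Answer: ....#
.#...
.....
...##
..###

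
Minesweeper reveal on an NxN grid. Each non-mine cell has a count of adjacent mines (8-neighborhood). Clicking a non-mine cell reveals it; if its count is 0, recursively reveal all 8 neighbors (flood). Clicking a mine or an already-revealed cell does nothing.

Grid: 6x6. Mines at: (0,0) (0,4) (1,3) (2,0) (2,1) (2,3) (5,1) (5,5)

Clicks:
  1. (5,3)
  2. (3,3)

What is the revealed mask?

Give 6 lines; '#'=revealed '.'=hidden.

Click 1 (5,3) count=0: revealed 9 new [(3,2) (3,3) (3,4) (4,2) (4,3) (4,4) (5,2) (5,3) (5,4)] -> total=9
Click 2 (3,3) count=1: revealed 0 new [(none)] -> total=9

Answer: ......
......
......
..###.
..###.
..###.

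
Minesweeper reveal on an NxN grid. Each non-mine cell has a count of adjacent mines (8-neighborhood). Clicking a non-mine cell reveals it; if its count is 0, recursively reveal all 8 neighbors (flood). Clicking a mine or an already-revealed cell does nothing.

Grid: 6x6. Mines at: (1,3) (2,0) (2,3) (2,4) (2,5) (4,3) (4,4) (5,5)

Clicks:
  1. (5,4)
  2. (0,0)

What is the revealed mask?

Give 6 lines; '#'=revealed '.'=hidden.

Answer: ###...
###...
......
......
......
....#.

Derivation:
Click 1 (5,4) count=3: revealed 1 new [(5,4)] -> total=1
Click 2 (0,0) count=0: revealed 6 new [(0,0) (0,1) (0,2) (1,0) (1,1) (1,2)] -> total=7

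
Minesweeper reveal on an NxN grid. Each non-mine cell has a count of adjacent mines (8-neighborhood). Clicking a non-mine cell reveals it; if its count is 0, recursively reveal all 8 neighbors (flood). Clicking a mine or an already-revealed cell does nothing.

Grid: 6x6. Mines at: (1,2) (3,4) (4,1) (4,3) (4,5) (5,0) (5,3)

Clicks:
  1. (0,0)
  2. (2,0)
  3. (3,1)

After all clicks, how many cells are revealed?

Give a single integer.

Answer: 8

Derivation:
Click 1 (0,0) count=0: revealed 8 new [(0,0) (0,1) (1,0) (1,1) (2,0) (2,1) (3,0) (3,1)] -> total=8
Click 2 (2,0) count=0: revealed 0 new [(none)] -> total=8
Click 3 (3,1) count=1: revealed 0 new [(none)] -> total=8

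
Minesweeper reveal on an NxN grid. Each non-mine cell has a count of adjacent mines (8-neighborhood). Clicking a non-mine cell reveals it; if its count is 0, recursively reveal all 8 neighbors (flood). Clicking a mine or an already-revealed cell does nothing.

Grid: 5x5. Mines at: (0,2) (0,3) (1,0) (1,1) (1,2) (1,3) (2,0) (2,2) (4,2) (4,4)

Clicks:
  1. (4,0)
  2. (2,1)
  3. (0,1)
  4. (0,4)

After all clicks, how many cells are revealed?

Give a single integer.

Answer: 7

Derivation:
Click 1 (4,0) count=0: revealed 4 new [(3,0) (3,1) (4,0) (4,1)] -> total=4
Click 2 (2,1) count=5: revealed 1 new [(2,1)] -> total=5
Click 3 (0,1) count=4: revealed 1 new [(0,1)] -> total=6
Click 4 (0,4) count=2: revealed 1 new [(0,4)] -> total=7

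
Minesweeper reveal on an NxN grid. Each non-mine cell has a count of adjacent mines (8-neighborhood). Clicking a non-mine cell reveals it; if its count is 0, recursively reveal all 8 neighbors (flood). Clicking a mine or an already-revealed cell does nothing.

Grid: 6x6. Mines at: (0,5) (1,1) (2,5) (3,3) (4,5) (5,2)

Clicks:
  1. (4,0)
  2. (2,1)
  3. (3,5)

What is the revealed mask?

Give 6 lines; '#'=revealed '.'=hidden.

Answer: ......
......
###...
###..#
###...
##....

Derivation:
Click 1 (4,0) count=0: revealed 11 new [(2,0) (2,1) (2,2) (3,0) (3,1) (3,2) (4,0) (4,1) (4,2) (5,0) (5,1)] -> total=11
Click 2 (2,1) count=1: revealed 0 new [(none)] -> total=11
Click 3 (3,5) count=2: revealed 1 new [(3,5)] -> total=12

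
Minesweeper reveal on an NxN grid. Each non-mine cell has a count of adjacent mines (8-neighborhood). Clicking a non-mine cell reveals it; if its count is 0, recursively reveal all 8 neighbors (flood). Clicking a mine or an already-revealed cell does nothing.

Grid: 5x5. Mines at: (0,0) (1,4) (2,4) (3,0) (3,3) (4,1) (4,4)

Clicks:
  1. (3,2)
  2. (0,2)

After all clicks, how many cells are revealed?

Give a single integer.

Answer: 10

Derivation:
Click 1 (3,2) count=2: revealed 1 new [(3,2)] -> total=1
Click 2 (0,2) count=0: revealed 9 new [(0,1) (0,2) (0,3) (1,1) (1,2) (1,3) (2,1) (2,2) (2,3)] -> total=10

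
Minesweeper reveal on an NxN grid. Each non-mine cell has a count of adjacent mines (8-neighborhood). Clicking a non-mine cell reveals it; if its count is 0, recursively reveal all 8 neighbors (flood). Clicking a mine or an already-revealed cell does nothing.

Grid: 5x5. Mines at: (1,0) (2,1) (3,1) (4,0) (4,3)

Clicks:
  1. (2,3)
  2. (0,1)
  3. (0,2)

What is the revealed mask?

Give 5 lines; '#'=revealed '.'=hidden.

Click 1 (2,3) count=0: revealed 14 new [(0,1) (0,2) (0,3) (0,4) (1,1) (1,2) (1,3) (1,4) (2,2) (2,3) (2,4) (3,2) (3,3) (3,4)] -> total=14
Click 2 (0,1) count=1: revealed 0 new [(none)] -> total=14
Click 3 (0,2) count=0: revealed 0 new [(none)] -> total=14

Answer: .####
.####
..###
..###
.....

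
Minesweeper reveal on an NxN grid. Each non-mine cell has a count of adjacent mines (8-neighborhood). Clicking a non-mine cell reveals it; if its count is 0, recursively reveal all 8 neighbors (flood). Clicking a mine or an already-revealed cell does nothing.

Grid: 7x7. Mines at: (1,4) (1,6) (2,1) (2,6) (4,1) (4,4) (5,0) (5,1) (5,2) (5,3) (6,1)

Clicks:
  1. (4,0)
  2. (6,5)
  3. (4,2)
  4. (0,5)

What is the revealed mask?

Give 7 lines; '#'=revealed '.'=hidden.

Answer: .....#.
.......
.......
.....##
#.#..##
....###
....###

Derivation:
Click 1 (4,0) count=3: revealed 1 new [(4,0)] -> total=1
Click 2 (6,5) count=0: revealed 10 new [(3,5) (3,6) (4,5) (4,6) (5,4) (5,5) (5,6) (6,4) (6,5) (6,6)] -> total=11
Click 3 (4,2) count=4: revealed 1 new [(4,2)] -> total=12
Click 4 (0,5) count=2: revealed 1 new [(0,5)] -> total=13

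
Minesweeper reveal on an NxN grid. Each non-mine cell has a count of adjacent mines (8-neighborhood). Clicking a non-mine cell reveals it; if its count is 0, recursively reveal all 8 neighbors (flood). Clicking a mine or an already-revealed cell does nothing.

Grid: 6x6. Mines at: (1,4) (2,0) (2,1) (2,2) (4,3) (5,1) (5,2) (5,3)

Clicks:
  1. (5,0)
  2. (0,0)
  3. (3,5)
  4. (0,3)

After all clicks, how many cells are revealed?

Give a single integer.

Answer: 17

Derivation:
Click 1 (5,0) count=1: revealed 1 new [(5,0)] -> total=1
Click 2 (0,0) count=0: revealed 8 new [(0,0) (0,1) (0,2) (0,3) (1,0) (1,1) (1,2) (1,3)] -> total=9
Click 3 (3,5) count=0: revealed 8 new [(2,4) (2,5) (3,4) (3,5) (4,4) (4,5) (5,4) (5,5)] -> total=17
Click 4 (0,3) count=1: revealed 0 new [(none)] -> total=17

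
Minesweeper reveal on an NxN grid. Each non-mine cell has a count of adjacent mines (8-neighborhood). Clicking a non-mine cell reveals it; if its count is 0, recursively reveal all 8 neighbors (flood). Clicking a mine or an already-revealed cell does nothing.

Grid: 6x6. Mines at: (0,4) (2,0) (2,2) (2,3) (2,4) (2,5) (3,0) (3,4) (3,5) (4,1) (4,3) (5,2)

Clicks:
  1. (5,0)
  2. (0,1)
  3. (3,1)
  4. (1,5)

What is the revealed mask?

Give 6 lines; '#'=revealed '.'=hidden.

Click 1 (5,0) count=1: revealed 1 new [(5,0)] -> total=1
Click 2 (0,1) count=0: revealed 8 new [(0,0) (0,1) (0,2) (0,3) (1,0) (1,1) (1,2) (1,3)] -> total=9
Click 3 (3,1) count=4: revealed 1 new [(3,1)] -> total=10
Click 4 (1,5) count=3: revealed 1 new [(1,5)] -> total=11

Answer: ####..
####.#
......
.#....
......
#.....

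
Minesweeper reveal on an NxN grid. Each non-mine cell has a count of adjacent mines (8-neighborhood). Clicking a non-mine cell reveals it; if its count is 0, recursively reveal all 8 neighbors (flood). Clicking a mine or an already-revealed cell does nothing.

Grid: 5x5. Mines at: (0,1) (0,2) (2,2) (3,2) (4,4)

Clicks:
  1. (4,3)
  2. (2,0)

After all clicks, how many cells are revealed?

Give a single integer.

Click 1 (4,3) count=2: revealed 1 new [(4,3)] -> total=1
Click 2 (2,0) count=0: revealed 8 new [(1,0) (1,1) (2,0) (2,1) (3,0) (3,1) (4,0) (4,1)] -> total=9

Answer: 9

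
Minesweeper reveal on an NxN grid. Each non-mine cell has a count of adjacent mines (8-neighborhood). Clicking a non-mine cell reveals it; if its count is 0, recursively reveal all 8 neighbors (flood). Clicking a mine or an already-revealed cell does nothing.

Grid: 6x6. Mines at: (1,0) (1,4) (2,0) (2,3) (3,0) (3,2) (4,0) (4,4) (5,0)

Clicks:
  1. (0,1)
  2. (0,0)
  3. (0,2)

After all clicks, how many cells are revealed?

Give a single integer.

Answer: 7

Derivation:
Click 1 (0,1) count=1: revealed 1 new [(0,1)] -> total=1
Click 2 (0,0) count=1: revealed 1 new [(0,0)] -> total=2
Click 3 (0,2) count=0: revealed 5 new [(0,2) (0,3) (1,1) (1,2) (1,3)] -> total=7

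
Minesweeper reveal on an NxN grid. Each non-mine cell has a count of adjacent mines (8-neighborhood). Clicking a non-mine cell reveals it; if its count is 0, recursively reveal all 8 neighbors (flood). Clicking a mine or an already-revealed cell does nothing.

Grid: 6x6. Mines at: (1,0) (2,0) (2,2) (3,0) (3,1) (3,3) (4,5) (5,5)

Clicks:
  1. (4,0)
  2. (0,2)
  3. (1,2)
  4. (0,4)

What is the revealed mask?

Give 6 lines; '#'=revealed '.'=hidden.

Click 1 (4,0) count=2: revealed 1 new [(4,0)] -> total=1
Click 2 (0,2) count=0: revealed 15 new [(0,1) (0,2) (0,3) (0,4) (0,5) (1,1) (1,2) (1,3) (1,4) (1,5) (2,3) (2,4) (2,5) (3,4) (3,5)] -> total=16
Click 3 (1,2) count=1: revealed 0 new [(none)] -> total=16
Click 4 (0,4) count=0: revealed 0 new [(none)] -> total=16

Answer: .#####
.#####
...###
....##
#.....
......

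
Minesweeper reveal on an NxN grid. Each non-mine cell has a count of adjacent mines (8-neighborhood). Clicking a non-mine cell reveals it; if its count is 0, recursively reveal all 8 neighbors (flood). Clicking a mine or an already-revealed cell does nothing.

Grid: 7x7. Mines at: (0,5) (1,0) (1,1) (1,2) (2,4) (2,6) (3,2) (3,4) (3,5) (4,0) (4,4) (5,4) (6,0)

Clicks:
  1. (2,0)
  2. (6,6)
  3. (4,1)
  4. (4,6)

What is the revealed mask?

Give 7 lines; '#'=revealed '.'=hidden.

Answer: .......
.......
#......
.......
.#...##
.....##
.....##

Derivation:
Click 1 (2,0) count=2: revealed 1 new [(2,0)] -> total=1
Click 2 (6,6) count=0: revealed 6 new [(4,5) (4,6) (5,5) (5,6) (6,5) (6,6)] -> total=7
Click 3 (4,1) count=2: revealed 1 new [(4,1)] -> total=8
Click 4 (4,6) count=1: revealed 0 new [(none)] -> total=8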